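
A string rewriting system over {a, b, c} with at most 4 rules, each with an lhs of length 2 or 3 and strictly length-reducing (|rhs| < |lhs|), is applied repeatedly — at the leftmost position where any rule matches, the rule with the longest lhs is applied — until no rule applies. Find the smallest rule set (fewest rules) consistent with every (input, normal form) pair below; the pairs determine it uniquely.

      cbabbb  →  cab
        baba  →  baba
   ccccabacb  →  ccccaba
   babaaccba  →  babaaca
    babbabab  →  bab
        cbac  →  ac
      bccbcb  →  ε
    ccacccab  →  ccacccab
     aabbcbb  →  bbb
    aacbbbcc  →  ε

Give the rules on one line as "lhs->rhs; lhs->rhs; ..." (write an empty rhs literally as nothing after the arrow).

  | cbabbb => abbb => cab
  | baba
  | ccccabacb => ccccaba
  | babaaccba => babaaca

aab->b; abb->ca; bc->; cb->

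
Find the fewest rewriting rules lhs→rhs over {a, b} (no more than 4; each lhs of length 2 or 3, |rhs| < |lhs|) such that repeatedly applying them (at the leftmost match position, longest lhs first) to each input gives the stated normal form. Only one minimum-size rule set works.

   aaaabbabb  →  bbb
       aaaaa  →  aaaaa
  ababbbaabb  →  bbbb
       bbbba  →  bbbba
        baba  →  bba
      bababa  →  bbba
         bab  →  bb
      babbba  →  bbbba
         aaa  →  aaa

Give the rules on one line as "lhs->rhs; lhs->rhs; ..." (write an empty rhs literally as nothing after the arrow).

  | aaaabbabb => aaabbabb => aabbabb => abbabb => babb => bbb
  | aaaaa
  | ababbbaabb => abbbaabb => bbaabb => bbabb => bbbb
  | bbbba

aab->ab; ab->; bab->bb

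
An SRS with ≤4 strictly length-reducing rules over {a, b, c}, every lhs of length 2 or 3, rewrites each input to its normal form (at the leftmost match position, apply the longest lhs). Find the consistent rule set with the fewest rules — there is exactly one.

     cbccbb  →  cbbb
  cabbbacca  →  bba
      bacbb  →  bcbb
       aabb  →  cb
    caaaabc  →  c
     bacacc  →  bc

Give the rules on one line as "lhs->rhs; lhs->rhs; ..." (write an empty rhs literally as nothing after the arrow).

  | cbccbb => cbbb
  | cabbbacca => ccbbacca => bbacca => bbcca => bba
  | bacbb => bcbb
  | aabb => acb => cb

ab->c; ac->c; cc->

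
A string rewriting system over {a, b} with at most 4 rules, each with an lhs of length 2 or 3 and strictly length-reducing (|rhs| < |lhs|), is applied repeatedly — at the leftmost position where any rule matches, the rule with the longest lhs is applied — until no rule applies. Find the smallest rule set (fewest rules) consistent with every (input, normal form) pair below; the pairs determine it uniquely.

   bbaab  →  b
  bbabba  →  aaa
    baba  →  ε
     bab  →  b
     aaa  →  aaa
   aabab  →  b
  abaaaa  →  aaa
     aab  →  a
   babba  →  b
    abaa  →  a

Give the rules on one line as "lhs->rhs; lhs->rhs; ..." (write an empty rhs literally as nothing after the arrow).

ab->; aba->ba; ba->; bbb->aa

  | bbaab => bab => b
  | bbabba => bbba => aaa
  | baba => ba => ε
  | bab => b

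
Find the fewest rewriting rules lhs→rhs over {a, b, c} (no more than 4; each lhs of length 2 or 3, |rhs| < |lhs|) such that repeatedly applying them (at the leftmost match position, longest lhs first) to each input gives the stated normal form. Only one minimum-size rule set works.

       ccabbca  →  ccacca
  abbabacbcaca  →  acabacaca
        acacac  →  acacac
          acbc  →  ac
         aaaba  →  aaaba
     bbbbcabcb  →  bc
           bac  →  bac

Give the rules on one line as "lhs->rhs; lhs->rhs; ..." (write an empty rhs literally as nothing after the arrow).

abc->c; bb->c; cb->

  | ccabbca => ccacca
  | abbabacbcaca => acabacbcaca => acabacaca
  | acacac
  | acbc => ac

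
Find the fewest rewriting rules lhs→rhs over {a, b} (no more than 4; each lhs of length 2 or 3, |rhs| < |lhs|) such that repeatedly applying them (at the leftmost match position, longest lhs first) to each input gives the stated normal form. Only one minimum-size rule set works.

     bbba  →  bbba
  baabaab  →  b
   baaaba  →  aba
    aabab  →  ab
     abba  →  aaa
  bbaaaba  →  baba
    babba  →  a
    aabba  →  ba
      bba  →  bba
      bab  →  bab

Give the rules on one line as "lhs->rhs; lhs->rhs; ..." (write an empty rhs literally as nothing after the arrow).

  | bbba
  | baabaab => baab => b
  | baaaba => aba
  | aabab => ab

aab->; abb->aa; baa->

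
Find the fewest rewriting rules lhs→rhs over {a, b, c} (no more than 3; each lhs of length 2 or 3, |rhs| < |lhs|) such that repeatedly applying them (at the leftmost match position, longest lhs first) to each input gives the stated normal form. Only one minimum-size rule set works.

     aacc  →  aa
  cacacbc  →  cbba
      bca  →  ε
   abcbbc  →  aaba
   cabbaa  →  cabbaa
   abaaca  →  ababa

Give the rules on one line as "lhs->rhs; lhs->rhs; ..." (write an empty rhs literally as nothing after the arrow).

ac->b; bc->a; bca->

  | aacc => abc => aa
  | cacacbc => cbacbc => cbbbc => cbba
  | bca => ε
  | abcbbc => aabbc => aaba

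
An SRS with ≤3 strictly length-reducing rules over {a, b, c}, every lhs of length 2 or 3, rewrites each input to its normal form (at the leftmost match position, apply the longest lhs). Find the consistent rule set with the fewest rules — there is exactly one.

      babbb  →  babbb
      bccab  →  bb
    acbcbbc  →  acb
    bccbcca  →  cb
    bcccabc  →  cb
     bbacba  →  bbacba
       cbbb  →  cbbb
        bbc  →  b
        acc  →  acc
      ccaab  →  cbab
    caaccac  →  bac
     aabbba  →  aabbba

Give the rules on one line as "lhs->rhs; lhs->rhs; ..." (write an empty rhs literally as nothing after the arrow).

  | babbb
  | bccab => cab => bb
  | acbcbbc => acbbc => acb
  | bccbcca => cbcca => cca => cb

bc->; ca->b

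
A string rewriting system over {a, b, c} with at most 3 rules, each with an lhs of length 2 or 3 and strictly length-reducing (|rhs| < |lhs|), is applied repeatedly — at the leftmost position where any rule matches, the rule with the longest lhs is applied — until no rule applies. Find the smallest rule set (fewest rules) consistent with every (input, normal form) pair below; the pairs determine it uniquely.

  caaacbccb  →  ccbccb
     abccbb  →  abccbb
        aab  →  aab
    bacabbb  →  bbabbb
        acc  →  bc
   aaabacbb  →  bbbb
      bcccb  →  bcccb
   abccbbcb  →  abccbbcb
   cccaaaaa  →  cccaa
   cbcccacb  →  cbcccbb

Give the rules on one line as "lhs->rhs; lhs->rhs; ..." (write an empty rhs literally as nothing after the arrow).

  | caaacbccb => ccbccb
  | abccbb
  | aab
  | bacabbb => bbabbb

aaa->; ac->b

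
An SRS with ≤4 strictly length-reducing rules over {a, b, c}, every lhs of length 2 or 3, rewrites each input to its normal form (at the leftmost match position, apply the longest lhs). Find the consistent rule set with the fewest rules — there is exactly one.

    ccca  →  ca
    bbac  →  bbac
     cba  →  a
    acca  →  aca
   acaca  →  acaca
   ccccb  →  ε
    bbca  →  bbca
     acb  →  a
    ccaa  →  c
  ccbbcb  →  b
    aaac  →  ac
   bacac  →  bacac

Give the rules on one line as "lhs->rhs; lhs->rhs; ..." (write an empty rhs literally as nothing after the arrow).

aa->; cb->; cc->c

  | ccca => cca => ca
  | bbac
  | cba => a
  | acca => aca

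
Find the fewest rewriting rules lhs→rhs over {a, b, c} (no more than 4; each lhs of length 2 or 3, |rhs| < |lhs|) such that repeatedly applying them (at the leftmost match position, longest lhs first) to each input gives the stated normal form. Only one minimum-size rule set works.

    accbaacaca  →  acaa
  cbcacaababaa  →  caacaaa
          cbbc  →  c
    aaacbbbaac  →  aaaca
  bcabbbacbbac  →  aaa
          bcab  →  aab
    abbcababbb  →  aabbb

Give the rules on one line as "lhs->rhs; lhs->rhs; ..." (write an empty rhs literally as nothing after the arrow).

  | accbaacaca => accacaca => acbbaca => acbca => acaa
  | cbcacaababaa => caacaababaa => caacaabaa => caacaaa
  | cbbc => cba => c
  | aaacbbbaac => aaacbbac => aaacbc => aaaca

ba->; bc->a; cac->bb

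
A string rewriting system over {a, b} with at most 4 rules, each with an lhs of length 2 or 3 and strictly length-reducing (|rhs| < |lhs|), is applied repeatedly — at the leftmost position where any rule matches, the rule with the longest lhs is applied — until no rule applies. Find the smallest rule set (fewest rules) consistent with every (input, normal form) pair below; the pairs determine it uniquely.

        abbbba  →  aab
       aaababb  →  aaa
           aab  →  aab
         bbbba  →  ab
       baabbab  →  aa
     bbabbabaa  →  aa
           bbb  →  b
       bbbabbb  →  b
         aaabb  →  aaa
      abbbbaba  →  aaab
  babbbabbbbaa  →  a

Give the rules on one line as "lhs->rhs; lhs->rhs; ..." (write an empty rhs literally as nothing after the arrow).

  | abbbba => abba => aab
  | aaababb => aaabb => aaa
  | aab
  | bbbba => bba => ab

ba->; bb->; bba->ab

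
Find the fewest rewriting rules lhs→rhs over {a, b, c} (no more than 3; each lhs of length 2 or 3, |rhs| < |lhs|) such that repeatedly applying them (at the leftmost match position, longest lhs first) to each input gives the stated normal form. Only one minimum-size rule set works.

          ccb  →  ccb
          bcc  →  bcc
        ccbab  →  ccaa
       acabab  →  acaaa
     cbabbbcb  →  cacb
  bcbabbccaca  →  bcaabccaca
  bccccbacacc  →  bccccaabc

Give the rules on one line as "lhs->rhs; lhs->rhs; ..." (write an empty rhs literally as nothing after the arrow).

abb->; bab->aa; bac->ab

  | ccb
  | bcc
  | ccbab => ccaa
  | acabab => acaaa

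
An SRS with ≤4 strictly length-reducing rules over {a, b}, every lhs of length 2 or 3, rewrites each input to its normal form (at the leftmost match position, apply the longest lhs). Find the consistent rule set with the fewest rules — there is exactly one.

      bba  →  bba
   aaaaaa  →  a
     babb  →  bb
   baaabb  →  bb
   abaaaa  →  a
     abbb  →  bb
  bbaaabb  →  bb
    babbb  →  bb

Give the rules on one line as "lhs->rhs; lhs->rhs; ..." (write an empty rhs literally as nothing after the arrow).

  | bba
  | aaaaaa => aaaaa => aaaa => aaa => aa => a
  | babb => bb
  | baaabb => baabb => babb => bb

aa->a; ab->; bbb->bb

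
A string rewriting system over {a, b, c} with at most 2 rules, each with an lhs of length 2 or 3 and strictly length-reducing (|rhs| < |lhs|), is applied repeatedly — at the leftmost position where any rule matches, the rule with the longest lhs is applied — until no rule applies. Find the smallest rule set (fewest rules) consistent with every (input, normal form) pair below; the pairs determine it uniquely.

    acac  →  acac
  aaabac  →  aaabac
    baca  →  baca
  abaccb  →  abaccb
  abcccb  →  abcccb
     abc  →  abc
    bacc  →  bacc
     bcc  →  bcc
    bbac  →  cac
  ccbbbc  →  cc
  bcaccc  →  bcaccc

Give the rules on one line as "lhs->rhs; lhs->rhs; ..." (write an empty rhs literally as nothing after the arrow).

  | acac
  | aaabac
  | baca
  | abaccb

bb->c; cbc->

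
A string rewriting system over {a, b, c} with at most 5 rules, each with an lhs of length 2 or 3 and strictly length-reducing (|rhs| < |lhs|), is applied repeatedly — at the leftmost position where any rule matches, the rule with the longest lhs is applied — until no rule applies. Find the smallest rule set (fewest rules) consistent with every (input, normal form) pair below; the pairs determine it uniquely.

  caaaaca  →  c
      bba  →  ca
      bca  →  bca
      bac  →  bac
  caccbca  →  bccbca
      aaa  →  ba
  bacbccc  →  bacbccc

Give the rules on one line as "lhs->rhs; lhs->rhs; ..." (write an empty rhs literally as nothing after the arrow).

aa->b; bb->c; cac->bc; cca->

  | caaaaca => cbaaca => cbbca => ccca => c
  | bba => ca
  | bca
  | bac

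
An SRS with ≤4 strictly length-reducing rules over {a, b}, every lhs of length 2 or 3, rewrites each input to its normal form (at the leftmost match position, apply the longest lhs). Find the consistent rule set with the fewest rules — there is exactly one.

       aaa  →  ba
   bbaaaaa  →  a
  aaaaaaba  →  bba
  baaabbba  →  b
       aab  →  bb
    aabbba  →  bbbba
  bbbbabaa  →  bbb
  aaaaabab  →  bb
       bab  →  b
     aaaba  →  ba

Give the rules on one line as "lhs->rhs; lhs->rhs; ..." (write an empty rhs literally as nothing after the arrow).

aa->b; ab->a; baa->; bab->b

  | aaa => ba
  | bbaaaaa => baaa => a
  | aaaaaaba => baaaaba => aaba => bba
  | baaabbba => abbba => abba => aba => aa => b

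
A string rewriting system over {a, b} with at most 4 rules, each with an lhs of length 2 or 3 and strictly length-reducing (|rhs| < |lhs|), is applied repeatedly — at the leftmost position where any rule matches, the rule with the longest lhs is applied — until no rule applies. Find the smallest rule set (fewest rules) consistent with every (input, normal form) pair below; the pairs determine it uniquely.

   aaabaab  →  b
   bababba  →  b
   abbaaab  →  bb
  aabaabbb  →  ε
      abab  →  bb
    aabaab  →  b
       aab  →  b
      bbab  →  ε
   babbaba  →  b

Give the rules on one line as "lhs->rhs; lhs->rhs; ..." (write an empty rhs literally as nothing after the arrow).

ab->b; ba->b; baa->; bbb->

  | aaabaab => aabaab => abaab => baab => b
  | bababba => bbabba => bbbba => ba => b
  | abbaaab => bbaaab => bab => bb
  | aabaabbb => abaabbb => baabbb => bbb => ε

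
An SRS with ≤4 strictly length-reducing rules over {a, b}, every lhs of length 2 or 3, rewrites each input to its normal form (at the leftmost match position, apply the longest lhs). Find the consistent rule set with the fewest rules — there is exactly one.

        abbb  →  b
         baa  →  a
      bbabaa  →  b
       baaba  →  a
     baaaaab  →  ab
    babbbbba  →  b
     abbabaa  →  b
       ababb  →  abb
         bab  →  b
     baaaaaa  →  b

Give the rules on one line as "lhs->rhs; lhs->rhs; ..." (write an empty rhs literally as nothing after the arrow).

aa->b; ba->; bba->a; bbb->a

  | abbb => aa => b
  | baa => a
  | bbabaa => abaa => aa => b
  | baaba => aba => a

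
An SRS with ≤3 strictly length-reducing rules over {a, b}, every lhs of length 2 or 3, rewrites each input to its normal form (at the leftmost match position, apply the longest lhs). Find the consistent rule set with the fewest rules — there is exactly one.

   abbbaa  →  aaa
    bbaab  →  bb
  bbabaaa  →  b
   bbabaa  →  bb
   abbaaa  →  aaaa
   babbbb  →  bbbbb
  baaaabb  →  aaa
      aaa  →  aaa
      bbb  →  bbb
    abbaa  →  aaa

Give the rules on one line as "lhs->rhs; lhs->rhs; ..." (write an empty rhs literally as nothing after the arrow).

ab->a; ba->b; baa->a

  | abbbaa => abbaa => abaa => aaa
  | bbaab => bab => bb
  | bbabaaa => bbbaaa => bbaa => ba => b
  | bbabaa => bbbaa => bba => bb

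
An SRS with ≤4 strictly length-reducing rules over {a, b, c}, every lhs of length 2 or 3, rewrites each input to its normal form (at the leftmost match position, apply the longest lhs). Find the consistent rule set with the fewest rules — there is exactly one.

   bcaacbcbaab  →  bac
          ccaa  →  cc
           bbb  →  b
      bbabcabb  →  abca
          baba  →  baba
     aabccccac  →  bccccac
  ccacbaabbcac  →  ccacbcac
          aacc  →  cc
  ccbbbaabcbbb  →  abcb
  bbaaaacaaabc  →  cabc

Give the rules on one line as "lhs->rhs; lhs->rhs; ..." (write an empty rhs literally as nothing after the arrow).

aa->; bb->; ccb->a

  | bcaacbcbaab => bccbcbaab => bacbaab => bacbb => bac
  | ccaa => cc
  | bbb => b
  | bbabcabb => abcabb => abca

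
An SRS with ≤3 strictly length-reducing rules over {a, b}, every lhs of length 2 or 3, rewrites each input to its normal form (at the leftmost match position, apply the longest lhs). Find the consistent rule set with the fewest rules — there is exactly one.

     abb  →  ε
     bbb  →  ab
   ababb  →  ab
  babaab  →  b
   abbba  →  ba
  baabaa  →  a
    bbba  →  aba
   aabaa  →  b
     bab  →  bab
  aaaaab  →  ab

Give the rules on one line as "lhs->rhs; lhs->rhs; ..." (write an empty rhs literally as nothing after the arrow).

aa->; bb->a

  | abb => aa => ε
  | bbb => ab
  | ababb => abaa => ab
  | babaab => babb => baa => b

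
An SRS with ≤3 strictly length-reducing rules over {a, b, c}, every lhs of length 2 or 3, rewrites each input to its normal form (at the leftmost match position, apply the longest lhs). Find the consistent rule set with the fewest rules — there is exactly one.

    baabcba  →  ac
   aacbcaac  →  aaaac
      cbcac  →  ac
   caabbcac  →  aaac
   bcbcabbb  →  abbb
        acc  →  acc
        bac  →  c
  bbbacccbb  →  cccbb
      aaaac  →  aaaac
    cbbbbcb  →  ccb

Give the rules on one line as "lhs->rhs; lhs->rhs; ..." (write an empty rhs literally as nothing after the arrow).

  | baabcba => abcba => acba => ac
  | aacbcaac => aaccaac => aacaac => aaaac
  | cbcac => ccac => cac => ac
  | caabbcac => aabbcac => aabcac => aacac => aaac

ba->; bc->c; ca->a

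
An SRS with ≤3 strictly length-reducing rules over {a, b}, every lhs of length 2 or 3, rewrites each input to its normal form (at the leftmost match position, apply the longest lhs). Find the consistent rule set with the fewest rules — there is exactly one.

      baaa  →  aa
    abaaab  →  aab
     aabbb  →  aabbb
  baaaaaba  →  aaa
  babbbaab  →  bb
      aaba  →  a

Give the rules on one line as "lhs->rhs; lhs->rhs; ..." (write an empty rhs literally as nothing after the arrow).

  | baaa => aa
  | abaaab => aab
  | aabbb
  | baaaaaba => aaaaba => aaa

aba->; ba->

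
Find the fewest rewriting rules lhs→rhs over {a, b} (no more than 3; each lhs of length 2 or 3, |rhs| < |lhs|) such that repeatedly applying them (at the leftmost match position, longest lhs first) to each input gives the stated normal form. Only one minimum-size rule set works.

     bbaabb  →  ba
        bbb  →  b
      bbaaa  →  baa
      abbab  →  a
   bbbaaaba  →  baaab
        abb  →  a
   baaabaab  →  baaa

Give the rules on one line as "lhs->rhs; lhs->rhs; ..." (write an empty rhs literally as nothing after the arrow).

  | bbaabb => babb => ba
  | bbb => b
  | bbaaa => baa
  | abbab => abb => a

aba->ab; bb->; bba->b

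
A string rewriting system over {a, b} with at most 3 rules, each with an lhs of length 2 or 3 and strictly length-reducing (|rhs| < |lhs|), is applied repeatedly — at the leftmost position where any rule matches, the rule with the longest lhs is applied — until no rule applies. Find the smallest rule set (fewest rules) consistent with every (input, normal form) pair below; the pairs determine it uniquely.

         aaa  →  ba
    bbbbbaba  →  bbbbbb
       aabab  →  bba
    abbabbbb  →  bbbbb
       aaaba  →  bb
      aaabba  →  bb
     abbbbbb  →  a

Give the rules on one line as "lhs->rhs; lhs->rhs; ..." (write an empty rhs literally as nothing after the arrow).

aa->b; ab->a

  | aaa => ba
  | bbbbbaba => bbbbbaa => bbbbbb
  | aabab => bbab => bba
  | abbabbbb => ababbbb => aabbbb => bbbbb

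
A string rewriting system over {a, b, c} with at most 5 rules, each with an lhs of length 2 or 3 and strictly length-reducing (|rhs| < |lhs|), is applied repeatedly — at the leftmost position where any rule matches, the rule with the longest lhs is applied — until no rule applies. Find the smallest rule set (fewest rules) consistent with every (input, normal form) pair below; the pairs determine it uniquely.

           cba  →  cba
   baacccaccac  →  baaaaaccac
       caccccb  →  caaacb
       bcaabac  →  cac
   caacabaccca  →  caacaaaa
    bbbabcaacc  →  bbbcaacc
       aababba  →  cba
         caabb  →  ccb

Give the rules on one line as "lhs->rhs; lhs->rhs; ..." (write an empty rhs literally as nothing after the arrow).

  | cba
  | baacccaccac => baaaaaccac
  | caccccb => caaacb
  | bcaabac => bccac => cac

aab->c; ab->; bcc->c; ccc->aa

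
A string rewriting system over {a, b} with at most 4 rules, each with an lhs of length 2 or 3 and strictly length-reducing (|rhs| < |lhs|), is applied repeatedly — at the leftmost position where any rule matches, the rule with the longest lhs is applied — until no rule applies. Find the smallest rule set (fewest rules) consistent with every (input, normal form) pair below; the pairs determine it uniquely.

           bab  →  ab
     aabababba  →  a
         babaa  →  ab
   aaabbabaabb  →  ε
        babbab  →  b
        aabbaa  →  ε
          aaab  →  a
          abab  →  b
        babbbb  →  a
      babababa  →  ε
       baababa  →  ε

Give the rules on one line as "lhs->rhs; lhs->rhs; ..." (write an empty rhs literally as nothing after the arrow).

aa->; aaa->ab; ba->a; bb->

  | bab => ab
  | aabababba => bababba => ababba => aabba => bba => a
  | babaa => abaa => aaa => ab
  | aaabbabaabb => abbbabaabb => ababaabb => aabaabb => baabb => aabb => bb => ε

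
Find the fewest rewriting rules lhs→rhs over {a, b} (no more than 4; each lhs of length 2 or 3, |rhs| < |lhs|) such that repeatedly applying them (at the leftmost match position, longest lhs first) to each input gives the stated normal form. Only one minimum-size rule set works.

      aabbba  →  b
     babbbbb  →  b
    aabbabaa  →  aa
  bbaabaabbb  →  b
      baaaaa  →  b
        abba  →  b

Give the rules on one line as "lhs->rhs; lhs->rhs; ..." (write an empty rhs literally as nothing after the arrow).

  | aabbba => abba => ba => b
  | babbbbb => bbbbbb => bbbbb => bbbb => bbb => bb => b
  | aabbabaa => ababaa => abaa => aa
  | bbaabaabbb => baabaabbb => babaabbb => bbaabbb => baabbb => babbb => bbbb => bbb => bb => b

ab->; ba->b; bb->b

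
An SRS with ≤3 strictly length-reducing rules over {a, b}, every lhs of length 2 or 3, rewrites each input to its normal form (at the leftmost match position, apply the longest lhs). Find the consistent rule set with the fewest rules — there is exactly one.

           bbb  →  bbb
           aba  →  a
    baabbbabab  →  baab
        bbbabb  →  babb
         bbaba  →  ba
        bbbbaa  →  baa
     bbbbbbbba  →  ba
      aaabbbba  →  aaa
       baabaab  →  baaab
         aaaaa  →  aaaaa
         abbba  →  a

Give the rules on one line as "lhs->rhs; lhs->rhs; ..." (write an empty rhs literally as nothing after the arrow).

aba->a; bba->ba

  | bbb
  | aba => a
  | baabbbabab => baabbabab => baababab => baabab => baab
  | bbbabb => bbabb => babb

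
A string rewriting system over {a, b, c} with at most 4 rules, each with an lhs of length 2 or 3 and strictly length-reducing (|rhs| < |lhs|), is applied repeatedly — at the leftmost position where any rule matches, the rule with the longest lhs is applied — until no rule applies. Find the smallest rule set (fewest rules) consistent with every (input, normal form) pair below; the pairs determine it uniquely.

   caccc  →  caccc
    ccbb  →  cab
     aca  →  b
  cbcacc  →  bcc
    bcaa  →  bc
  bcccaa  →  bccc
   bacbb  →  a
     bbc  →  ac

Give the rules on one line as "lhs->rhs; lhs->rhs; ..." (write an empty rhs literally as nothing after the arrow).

aa->; aca->b; bb->a; cb->a

  | caccc
  | ccbb => cab
  | aca => b
  | cbcacc => acacc => bcc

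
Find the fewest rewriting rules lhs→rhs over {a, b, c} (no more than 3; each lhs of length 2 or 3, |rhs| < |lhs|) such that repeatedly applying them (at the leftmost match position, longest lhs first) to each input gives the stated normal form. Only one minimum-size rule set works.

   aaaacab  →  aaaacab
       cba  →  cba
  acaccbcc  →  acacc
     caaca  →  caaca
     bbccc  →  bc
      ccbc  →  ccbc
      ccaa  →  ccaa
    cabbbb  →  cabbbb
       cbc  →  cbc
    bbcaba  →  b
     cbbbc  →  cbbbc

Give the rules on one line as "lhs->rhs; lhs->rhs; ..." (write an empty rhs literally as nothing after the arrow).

aba->c; bcc->

  | aaaacab
  | cba
  | acaccbcc => acacc
  | caaca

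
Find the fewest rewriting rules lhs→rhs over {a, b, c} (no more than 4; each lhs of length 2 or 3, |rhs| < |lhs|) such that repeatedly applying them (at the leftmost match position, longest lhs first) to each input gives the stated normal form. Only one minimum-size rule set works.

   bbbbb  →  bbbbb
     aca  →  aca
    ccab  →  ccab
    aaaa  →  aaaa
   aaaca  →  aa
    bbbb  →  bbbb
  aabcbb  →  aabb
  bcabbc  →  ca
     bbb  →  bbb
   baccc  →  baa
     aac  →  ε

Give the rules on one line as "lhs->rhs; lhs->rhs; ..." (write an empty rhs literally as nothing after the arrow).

  | bbbbb
  | aca
  | ccab
  | aaaa

aac->; abc->a; bc->c; ccc->a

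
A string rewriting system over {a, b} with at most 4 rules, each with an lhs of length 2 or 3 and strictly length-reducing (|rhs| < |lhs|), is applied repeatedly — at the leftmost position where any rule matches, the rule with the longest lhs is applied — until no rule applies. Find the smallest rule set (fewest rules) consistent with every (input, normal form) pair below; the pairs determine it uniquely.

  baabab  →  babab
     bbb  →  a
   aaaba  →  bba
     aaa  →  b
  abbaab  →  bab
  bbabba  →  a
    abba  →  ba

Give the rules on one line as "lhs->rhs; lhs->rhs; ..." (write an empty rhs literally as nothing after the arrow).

  | baabab => babab
  | bbb => a
  | aaaba => bba
  | aaa => b

aa->a; aaa->b; abb->b; bbb->a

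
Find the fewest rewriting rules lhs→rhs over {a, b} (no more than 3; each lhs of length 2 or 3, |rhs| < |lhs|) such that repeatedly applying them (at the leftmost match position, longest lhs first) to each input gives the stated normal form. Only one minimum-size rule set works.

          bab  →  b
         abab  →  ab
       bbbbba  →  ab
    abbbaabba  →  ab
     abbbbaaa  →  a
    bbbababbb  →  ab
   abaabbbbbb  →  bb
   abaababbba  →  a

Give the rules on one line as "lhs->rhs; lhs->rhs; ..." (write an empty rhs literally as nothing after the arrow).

aa->b; ba->; bbb->a

  | bab => b
  | abab => ab
  | bbbbba => abba => ab
  | abbbaabba => aaaabba => baabba => abba => ab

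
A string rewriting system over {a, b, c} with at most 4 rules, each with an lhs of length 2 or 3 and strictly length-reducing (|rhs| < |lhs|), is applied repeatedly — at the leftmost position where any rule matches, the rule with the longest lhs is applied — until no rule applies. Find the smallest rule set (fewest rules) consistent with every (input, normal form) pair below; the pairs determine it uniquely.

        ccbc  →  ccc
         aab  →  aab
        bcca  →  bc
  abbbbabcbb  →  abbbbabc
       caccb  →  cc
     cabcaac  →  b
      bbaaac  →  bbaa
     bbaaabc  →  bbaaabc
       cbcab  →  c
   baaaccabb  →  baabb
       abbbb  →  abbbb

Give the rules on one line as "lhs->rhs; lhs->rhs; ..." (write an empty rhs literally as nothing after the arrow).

  | ccbc => ccc
  | aab
  | bcca => bc
  | abbbbabcbb => abbbbabcb => abbbbabc

ac->; ca->; cb->c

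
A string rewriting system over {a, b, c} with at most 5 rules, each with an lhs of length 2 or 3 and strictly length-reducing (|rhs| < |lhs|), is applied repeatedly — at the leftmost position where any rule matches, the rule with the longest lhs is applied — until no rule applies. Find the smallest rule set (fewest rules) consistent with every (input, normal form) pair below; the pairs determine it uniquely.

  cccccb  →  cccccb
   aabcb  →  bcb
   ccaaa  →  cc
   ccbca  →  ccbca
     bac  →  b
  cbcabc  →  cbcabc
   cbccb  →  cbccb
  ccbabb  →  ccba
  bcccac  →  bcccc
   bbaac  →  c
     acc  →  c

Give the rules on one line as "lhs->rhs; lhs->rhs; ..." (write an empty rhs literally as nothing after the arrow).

  | cccccb
  | aabcb => bcb
  | ccaaa => ccaa => cca => cc
  | ccbca

aa->; ac->; bb->; cca->cc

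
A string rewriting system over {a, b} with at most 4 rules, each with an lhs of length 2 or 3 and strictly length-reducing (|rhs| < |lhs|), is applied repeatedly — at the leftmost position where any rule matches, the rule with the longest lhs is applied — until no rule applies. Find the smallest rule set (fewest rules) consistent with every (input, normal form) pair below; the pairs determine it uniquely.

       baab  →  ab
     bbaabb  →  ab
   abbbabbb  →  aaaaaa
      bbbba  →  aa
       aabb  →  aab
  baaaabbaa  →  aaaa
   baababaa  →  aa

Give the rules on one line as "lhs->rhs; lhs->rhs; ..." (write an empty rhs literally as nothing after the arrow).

ba->; bb->b; bbb->aa

  | baab => ab
  | bbaabb => baabb => abb => ab
  | abbbabbb => aaaabbb => aaaaaa
  | bbbba => aaba => aa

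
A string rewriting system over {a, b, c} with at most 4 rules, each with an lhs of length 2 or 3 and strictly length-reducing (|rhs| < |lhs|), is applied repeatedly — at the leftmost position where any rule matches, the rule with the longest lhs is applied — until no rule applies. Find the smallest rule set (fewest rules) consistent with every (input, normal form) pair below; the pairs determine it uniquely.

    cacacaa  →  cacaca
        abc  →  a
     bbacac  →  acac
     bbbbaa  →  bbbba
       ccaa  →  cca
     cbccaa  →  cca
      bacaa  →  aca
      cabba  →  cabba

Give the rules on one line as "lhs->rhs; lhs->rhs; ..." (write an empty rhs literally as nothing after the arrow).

  | cacacaa => cacaca
  | abc => a
  | bbacac => bacac => acac
  | bbbbaa => bbbba

aa->a; bac->ac; bc->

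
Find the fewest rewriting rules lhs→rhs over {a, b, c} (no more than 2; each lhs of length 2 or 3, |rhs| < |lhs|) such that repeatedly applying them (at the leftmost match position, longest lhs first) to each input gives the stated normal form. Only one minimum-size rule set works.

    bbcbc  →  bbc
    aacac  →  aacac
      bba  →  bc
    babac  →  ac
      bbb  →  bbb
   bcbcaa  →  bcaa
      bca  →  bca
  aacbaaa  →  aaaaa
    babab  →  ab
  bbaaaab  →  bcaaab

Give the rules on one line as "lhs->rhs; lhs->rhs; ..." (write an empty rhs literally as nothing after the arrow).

  | bbcbc => bbc
  | aacac
  | bba => bc
  | babac => cbac => ac

ba->c; cb->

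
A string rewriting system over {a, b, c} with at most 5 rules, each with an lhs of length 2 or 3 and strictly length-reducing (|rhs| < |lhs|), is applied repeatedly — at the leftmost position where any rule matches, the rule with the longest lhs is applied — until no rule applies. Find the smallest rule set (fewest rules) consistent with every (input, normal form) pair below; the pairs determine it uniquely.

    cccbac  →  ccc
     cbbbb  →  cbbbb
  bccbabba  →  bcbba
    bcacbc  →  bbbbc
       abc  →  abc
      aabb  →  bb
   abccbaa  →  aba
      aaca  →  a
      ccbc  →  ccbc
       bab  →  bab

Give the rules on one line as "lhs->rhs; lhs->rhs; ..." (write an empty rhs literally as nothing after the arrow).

aa->; ca->a; cac->bb; cba->

  | cccbac => ccc
  | cbbbb
  | bccbabba => bcbba
  | bcacbc => bbbbc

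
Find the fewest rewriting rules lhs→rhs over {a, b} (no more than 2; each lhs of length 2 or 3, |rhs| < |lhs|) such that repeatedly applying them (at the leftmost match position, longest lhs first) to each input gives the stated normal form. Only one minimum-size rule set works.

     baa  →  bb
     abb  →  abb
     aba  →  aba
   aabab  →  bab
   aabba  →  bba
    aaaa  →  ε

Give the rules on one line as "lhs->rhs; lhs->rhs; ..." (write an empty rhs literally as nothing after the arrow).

aa->; baa->bb

  | baa => bb
  | abb
  | aba
  | aabab => bab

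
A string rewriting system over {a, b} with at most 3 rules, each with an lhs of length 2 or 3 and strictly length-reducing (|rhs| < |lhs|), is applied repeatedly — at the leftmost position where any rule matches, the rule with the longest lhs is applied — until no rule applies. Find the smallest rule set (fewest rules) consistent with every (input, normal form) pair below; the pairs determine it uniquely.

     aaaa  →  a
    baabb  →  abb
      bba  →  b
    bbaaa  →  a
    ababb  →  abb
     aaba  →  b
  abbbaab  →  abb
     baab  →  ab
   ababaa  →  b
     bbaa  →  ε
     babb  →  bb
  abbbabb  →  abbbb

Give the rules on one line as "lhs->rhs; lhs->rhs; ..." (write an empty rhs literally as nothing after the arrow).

aa->b; ba->

  | aaaa => baa => a
  | baabb => abb
  | bba => b
  | bbaaa => baa => a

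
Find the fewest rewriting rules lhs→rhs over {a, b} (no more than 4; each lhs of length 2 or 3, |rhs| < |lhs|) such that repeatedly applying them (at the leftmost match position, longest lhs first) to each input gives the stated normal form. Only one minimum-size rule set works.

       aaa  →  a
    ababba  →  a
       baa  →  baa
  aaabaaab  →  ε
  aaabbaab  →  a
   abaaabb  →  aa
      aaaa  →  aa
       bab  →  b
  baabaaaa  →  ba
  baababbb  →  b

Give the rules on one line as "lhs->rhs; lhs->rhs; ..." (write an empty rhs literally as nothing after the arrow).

aaa->a; ab->; abb->aa

  | aaa => a
  | ababba => abba => aaa => a
  | baa
  | aaabaaab => abaaab => aaab => ab => ε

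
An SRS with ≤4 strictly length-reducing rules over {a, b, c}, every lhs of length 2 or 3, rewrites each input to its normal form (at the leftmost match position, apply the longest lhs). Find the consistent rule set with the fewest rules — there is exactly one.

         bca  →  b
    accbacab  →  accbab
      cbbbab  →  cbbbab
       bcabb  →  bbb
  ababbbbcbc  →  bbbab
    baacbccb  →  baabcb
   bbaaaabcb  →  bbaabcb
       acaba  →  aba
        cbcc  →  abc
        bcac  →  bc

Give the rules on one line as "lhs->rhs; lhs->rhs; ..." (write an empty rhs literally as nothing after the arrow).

  | bca => b
  | accbacab => accbab
  | cbbbab
  | bcabb => bbb

aaa->aa; abb->b; ca->; cbc->ab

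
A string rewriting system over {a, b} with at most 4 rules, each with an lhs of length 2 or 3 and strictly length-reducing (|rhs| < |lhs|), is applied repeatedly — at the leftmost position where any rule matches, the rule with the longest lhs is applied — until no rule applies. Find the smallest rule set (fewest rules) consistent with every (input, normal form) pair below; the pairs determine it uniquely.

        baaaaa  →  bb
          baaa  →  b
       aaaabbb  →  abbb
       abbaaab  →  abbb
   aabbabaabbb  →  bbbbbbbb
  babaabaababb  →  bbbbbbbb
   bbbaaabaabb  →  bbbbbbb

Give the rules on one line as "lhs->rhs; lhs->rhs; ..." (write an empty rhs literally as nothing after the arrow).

aa->b; aaa->; bab->bb

  | baaaaa => baa => bb
  | baaa => b
  | aaaabbb => abbb
  | abbaaab => abbb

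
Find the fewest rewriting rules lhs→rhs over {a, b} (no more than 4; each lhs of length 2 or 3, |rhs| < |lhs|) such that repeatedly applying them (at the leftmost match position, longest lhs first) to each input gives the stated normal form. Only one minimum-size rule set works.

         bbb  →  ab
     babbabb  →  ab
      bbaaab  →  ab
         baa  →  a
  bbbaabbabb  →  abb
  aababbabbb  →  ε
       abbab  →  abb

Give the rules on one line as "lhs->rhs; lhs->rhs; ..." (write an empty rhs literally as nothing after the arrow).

  | bbb => ab
  | babbabb => bbabb => bbb => ab
  | bbaaab => baab => ab
  | baa => a

aa->; aab->aa; ba->; bbb->ab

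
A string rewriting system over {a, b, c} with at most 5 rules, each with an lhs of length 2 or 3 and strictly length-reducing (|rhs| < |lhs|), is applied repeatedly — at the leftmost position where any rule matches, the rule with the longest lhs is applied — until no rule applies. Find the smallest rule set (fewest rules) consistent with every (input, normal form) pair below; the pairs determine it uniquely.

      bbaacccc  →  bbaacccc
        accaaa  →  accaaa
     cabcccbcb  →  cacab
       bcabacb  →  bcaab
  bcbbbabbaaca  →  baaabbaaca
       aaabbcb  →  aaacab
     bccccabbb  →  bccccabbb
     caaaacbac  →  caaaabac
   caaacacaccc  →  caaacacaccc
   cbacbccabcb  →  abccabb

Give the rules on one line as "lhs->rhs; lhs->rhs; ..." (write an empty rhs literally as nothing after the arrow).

  | bbaacccc
  | accaaa
  | cabcccbcb => cabccbcb => cabcbcb => cabbcb => cacab
  | bcabacb => bcabab => bcaab

bab->ab; bbc->ca; cb->b; cbb->aa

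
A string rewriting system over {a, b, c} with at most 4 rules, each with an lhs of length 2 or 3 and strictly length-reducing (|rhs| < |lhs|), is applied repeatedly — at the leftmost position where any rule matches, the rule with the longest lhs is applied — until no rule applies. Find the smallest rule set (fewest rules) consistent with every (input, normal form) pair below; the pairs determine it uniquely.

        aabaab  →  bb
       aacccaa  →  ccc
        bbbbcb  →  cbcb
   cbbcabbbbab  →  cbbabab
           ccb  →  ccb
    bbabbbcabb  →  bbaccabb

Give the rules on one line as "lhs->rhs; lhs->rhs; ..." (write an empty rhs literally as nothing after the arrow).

  | aabaab => baab => bb
  | aacccaa => cccaa => ccc
  | bbbbcb => cbcb
  | cbbcabbbbab => cbbcacbab => cbbabab

aa->; bbb->c; cac->a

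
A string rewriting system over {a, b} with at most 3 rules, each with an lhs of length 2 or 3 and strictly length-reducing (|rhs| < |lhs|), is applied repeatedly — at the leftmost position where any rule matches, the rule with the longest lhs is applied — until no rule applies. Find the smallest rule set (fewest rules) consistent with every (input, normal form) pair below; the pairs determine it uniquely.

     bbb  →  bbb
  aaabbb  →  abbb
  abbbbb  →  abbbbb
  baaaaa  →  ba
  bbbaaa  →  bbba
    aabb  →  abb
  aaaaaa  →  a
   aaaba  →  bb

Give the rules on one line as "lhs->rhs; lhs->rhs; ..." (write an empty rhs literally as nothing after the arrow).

aa->a; aba->bb

  | bbb
  | aaabbb => aabbb => abbb
  | abbbbb
  | baaaaa => baaaa => baaa => baa => ba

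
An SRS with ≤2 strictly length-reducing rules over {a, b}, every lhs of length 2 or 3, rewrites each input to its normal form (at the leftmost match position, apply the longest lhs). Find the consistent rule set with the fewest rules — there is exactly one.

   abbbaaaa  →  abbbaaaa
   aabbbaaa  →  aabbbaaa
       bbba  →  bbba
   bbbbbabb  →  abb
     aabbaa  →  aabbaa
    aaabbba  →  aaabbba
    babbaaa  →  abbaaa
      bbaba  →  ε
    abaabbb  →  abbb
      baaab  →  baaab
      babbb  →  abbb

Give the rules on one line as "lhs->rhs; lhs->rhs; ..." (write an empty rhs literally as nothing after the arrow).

  | abbbaaaa
  | aabbbaaa
  | bbba
  | bbbbbabb => bbbbabb => bbbabb => bbabb => babb => abb

aba->; bab->ab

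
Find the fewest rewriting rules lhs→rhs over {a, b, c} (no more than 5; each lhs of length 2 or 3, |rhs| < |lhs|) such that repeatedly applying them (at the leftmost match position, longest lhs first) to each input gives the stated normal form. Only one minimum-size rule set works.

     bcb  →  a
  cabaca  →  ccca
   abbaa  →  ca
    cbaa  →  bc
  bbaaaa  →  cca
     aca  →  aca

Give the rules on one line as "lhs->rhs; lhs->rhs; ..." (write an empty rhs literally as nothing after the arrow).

  | bcb => bb => a
  | cabaca => caaca => ccca
  | abbaa => abaa => aaa => ca
  | cbaa => baa => bc

aa->c; ab->a; bb->a; cb->b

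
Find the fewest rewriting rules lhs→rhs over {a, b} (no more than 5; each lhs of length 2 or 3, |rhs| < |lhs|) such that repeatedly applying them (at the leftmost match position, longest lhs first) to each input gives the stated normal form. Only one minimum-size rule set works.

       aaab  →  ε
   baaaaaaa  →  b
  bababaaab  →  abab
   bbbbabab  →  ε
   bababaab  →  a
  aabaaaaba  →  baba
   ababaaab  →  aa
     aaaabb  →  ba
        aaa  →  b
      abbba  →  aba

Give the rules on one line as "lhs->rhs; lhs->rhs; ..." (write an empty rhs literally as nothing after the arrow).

aaa->b; baa->ab; bb->; bba->b

  | aaab => bb => ε
  | baaaaaaa => abaaaaa => aabaaa => aaaba => bba => b
  | bababaaab => babaabab => baabbab => abbbab => abab
  | bbbbabab => bbabab => bbab => bb => ε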